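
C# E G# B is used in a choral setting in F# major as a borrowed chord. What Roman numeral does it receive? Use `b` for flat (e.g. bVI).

v7

C# is scale degree 5 in F# major. The diatonic chord on degree 5 would be C# (V), but C#–E–G#–B is the minor-seventh chord from F# minor. As a borrowed chord it is labeled v7.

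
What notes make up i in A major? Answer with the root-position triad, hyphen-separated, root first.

A-C-E

i is built on scale degree 1, which is A in both A major and its parallel. Building the minor chord from the parallel minor on A: A–C–E.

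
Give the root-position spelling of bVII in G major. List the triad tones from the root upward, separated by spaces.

F A C

The root of bVII is the lowered 7th degree: F# becomes F. Stacking thirds in G minor on F gives F–A–C.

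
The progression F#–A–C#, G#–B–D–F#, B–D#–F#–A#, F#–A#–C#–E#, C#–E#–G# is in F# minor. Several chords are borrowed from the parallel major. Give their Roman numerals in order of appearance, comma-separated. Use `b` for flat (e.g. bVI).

F# minor has the diatonic set F#m, G#dim, A, Bm, C#, D, E (with V from harmonic minor). F#–A–C# = F#m, G#–B–D–F# = G#m7b5 and C#–E#–G# = C# are all diatonic. B–D#–F#–A# is not: scale degree 4 in F# minor carries Bm (iv). In F# major the chord on that degree is Bmaj7, so here it functions as IVmaj7, borrowed from the parallel major. F#–A#–C#–E# doesn't fit — on degree 1 F# minor would have F#m (i). F#maj7 is the degree-1 chord of F# major, so it is the borrowed Imaj7.

IVmaj7, Imaj7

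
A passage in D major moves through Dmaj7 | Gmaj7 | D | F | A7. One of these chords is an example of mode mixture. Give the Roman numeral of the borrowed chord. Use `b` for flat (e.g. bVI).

bIII

D major has the diatonic set D, Em, F#m, G, A, Bm, C#dim. Of the given chords, Dmaj7, Gmaj7, D and A7 are diatonic. F (F–A–C) doesn't fit — on degree 3 D major would have F#m (iii). F is the degree-3 chord of D minor, so it is the borrowed bIII.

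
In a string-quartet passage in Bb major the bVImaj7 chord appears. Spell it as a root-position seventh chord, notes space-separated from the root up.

Gb Bb Db F

bVImaj7 is built on the lowered scale degree 6. In Bb major degree 6 is G; lowered it becomes Gb. Building the major-seventh chord from the parallel minor on Gb: Gb–Bb–Db–F.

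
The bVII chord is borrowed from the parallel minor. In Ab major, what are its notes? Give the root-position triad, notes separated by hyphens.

Gb-Bb-Db

The root of bVII is the lowered 7th degree: G becomes Gb. In Ab minor the chord on Gb is Gb–Bb–Db.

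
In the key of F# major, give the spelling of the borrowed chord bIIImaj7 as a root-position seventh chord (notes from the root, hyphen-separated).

bIIImaj7 is built on the lowered scale degree 3. In F# major degree 3 is A#; lowered it becomes A. Stacking thirds in F# minor on A gives A–C#–E–G#.

A-C#-E-G#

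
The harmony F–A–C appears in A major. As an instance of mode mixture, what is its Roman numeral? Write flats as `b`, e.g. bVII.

F is the lowered form of scale degree 6 in A major (the diatonic degree 6 is F#). F–A–C is a major chord — the form found in A minor, not the diatonic vi (F#m). Borrowed into A major it is written bVI.

bVI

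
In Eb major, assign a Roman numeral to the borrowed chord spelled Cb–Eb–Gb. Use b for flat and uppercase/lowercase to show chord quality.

The root Cb is the lowered 6th scale degree — diatonically Eb major has C there. Cb–Eb–Gb is a major chord — the form found in Eb minor, not the diatonic vi (Cm). Borrowed into Eb major it is written bVI.

bVI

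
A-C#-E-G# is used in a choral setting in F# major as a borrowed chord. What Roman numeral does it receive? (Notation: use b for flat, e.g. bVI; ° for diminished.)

bIIImaj7

The root A is the lowered 3rd scale degree — diatonically F# major has A# there. The diatonic chord on degree 3 would be A#m (iii), but A–C#–E–G# is the major-seventh chord from F# minor. As a borrowed chord it is labeled bIIImaj7.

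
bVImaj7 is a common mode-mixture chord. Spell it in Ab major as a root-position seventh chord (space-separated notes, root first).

Fb Ab Cb Eb

The root of bVImaj7 is the lowered 6th degree: F becomes Fb. In Ab minor the chord on Fb is Fb–Ab–Cb–Eb.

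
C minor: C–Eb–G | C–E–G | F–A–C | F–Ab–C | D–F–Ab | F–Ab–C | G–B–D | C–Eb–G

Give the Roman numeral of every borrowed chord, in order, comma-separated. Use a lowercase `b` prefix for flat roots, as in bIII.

I, IV

The diatonic triads in C minor (with V from harmonic minor) are Cm, Ddim, Eb, Fm, G, Ab, Bb. Of the given chords, C–Eb–G = Cm, F–Ab–C = Fm, D–F–Ab = Ddim and G–B–D = G are diatonic. C–E–G doesn't fit — on degree 1 C minor would have Cm (i). C is the degree-1 chord of C major, so it is the borrowed I. F–A–C doesn't fit — on degree 4 C minor would have Fm (iv). F is the degree-4 chord of C major, so it is the borrowed IV.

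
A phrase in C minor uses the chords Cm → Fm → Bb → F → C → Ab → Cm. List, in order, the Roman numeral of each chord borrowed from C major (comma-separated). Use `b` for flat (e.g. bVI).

C minor has the diatonic set Cm, Ddim, Eb, Fm, G, Ab, Bb (with V from harmonic minor). Cm, Fm, Bb and Ab are all diatonic. But F (F–A–C) is foreign: the diatonic iv on degree 4 is Fm, whereas F comes from C major. It is labeled IV. But C (C–E–G) is foreign: the diatonic i on degree 1 is Cm, whereas C comes from C major. It is labeled I.

IV, I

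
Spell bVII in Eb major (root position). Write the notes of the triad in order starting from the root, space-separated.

The root of bVII is the lowered 7th degree: D becomes Db. Building the major chord from the parallel minor on Db: Db–F–Ab.

Db F Ab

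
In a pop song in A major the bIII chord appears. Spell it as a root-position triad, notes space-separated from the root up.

C E G

Scale degree 3 in A major is C#. bIII uses the lowered form, C, taken from A minor. Building the major chord from the parallel minor on C: C–E–G.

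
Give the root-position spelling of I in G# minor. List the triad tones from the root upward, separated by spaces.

I is built on scale degree 1, which is G# in both G# minor and its parallel. Building the major chord from the parallel major on G#: G#–B#–D#.

G# B# D#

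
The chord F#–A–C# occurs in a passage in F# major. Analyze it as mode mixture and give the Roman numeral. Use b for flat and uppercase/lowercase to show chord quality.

F# is scale degree 1 in F# major. The diatonic chord on degree 1 would be F# (I), but F#–A–C# is the minor chord from F# minor. As a borrowed chord it is labeled i.

i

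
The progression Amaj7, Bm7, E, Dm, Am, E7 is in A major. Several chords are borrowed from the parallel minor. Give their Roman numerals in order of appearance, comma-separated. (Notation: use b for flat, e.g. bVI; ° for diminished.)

iv, i

The diatonic triads in A major are A, Bm, C#m, D, E, F#m, G#dim. Amaj7, Bm7, E and E7 all belong to that set. Dm (D–F–A) is not: scale degree 4 in A major carries D (IV). In A minor the chord on that degree is Dm, so here it functions as iv, borrowed from the parallel minor. Am (A–C–E) is not: scale degree 1 in A major carries A (I). In A minor the chord on that degree is Am, so here it functions as i, borrowed from the parallel minor.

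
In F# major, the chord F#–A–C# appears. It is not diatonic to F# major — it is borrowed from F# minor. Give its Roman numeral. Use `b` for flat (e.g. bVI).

F# is scale degree 1 in F# major. F#–A–C# is a minor chord — the form found in F# minor, not the diatonic I (F#). Borrowed into F# major it is written i.

i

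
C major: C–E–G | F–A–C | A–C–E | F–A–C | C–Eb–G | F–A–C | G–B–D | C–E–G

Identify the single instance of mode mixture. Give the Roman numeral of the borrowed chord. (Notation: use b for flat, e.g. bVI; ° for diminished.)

i

C major has the diatonic set C, Dm, Em, F, G, Am, Bdim. C–E–G = C, F–A–C = F, A–C–E = Am and G–B–D = G all belong to that set. But C–Eb–G is foreign: the diatonic I on degree 1 is C, whereas Cm comes from C minor. It is labeled i.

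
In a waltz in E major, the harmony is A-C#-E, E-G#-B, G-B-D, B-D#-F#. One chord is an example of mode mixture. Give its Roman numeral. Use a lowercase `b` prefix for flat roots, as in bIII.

bIII

E major has the diatonic set E, F#m, G#m, A, B, C#m, D#dim. A–C#–E = A, E–G#–B = E and B–D#–F# = B are all diatonic. G–B–D is not: scale degree 3 in E major carries G#m (iii). In E minor the chord on that degree is G, so here it functions as bIII, borrowed from the parallel minor.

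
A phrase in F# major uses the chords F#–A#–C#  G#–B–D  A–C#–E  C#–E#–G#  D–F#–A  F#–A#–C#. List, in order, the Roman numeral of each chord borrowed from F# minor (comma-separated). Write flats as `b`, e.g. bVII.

In F# major the diatonic chords are F#, G#m, A#m, B, C#, D#m, E#dim. F#–A#–C# = F# and C#–E#–G# = C# are both diatonic. G#–B–D doesn't fit — on degree 2 F# major would have G#m (ii). G#dim is the degree-2 chord of F# minor, so it is the borrowed ii°. But A–C#–E is foreign: the diatonic iii on degree 3 is A#m, whereas A comes from F# minor. It is labeled bIII. D–F#–A is not: scale degree 6 in F# major carries D#m (vi). In F# minor the chord on that degree is D, so here it functions as bVI, borrowed from the parallel minor.

ii°, bIII, bVI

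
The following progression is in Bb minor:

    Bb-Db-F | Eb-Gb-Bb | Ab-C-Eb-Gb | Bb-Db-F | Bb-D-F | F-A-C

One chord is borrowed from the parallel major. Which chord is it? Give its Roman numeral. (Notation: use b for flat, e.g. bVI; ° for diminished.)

I

The diatonic triads in Bb minor (with V from harmonic minor) are Bbm, Cdim, Db, Ebm, F, Gb, Ab. Bb–Db–F = Bbm, Eb–Gb–Bb = Ebm, Ab–C–Eb–Gb = Ab7 and F–A–C = F all belong to that set. But Bb–D–F is foreign: the diatonic i on degree 1 is Bbm, whereas Bb comes from Bb major. It is labeled I.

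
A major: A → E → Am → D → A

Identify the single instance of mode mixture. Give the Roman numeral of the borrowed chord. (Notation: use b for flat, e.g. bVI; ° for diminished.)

i

A major has the diatonic set A, Bm, C#m, D, E, F#m, G#dim. A, E and D are all diatonic. But Am (A–C–E) is foreign: the diatonic I on degree 1 is A, whereas Am comes from A minor. It is labeled i.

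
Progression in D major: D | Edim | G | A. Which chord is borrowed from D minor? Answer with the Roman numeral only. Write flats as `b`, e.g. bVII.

The diatonic triads in D major are D, Em, F#m, G, A, Bm, C#dim. D, G and A are all diatonic. Edim (E–G–Bb) is not: scale degree 2 in D major carries Em (ii). In D minor the chord on that degree is Edim, so here it functions as ii°, borrowed from the parallel minor.

ii°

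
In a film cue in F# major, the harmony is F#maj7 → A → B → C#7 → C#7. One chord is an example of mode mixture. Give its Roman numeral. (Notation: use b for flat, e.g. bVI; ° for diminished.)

The diatonic triads in F# major are F#, G#m, A#m, B, C#, D#m, E#dim. Of the given chords, F#maj7, B and C#7 are diatonic. A (A–C#–E) doesn't fit — on degree 3 F# major would have A#m (iii). A is the degree-3 chord of F# minor, so it is the borrowed bIII.

bIII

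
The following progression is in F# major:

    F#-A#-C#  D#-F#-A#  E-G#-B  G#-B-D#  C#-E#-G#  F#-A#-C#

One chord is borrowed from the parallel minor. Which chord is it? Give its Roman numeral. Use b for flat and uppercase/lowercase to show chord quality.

bVII

The diatonic triads in F# major are F#, G#m, A#m, B, C#, D#m, E#dim. F#–A#–C# = F#, D#–F#–A# = D#m, G#–B–D# = G#m and C#–E#–G# = C# all belong to that set. E–G#–B is not: scale degree 7 in F# major carries E#dim (vii°). In F# minor the chord on that degree is E, so here it functions as bVII, borrowed from the parallel minor.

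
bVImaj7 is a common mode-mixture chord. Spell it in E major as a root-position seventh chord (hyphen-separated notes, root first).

C-E-G-B

The root of bVImaj7 is the lowered 6th degree: C# becomes C. In E minor the chord on C is C–E–G–B.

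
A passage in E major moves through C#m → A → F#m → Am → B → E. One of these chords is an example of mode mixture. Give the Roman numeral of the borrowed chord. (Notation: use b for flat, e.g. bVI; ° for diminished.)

The diatonic triads in E major are E, F#m, G#m, A, B, C#m, D#dim. C#m, A, F#m, B and E all belong to that set. Am (A–C–E) is not: scale degree 4 in E major carries A (IV). In E minor the chord on that degree is Am, so here it functions as iv, borrowed from the parallel minor.

iv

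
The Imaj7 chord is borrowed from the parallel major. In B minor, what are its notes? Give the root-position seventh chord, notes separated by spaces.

Imaj7 is built on scale degree 1, which is B in both B minor and its parallel. Building the major-seventh chord from the parallel major on B: B–D#–F#–A#.

B D# F# A#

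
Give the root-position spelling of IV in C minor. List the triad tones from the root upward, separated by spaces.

F A C

IV is built on scale degree 4, which is F in both C minor and its parallel. In C major the chord on F is F–A–C.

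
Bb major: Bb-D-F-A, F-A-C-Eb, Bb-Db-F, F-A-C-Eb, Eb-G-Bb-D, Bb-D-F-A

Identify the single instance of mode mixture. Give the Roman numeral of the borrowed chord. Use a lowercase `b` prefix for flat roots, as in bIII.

i

Bb major has the diatonic set Bb, Cm, Dm, Eb, F, Gm, Adim. Bb–D–F–A = Bbmaj7, F–A–C–Eb = F7 and Eb–G–Bb–D = Ebmaj7 all belong to that set. Bb–Db–F doesn't fit — on degree 1 Bb major would have Bb (I). Bbm is the degree-1 chord of Bb minor, so it is the borrowed i.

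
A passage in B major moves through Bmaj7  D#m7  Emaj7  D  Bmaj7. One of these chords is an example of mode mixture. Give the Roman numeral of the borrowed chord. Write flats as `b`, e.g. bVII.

bIII

The diatonic triads in B major are B, C#m, D#m, E, F#, G#m, A#dim. Bmaj7, D#m7 and Emaj7 are all diatonic. But D (D–F#–A) is foreign: the diatonic iii on degree 3 is D#m, whereas D comes from B minor. It is labeled bIII.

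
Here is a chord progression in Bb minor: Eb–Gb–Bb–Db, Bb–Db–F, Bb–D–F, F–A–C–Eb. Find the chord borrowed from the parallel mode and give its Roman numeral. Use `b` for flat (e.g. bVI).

The diatonic triads in Bb minor (with V from harmonic minor) are Bbm, Cdim, Db, Ebm, F, Gb, Ab. Of the given chords, Eb–Gb–Bb–Db = Ebm7, Bb–Db–F = Bbm and F–A–C–Eb = F7 are diatonic. But Bb–D–F is foreign: the diatonic i on degree 1 is Bbm, whereas Bb comes from Bb major. It is labeled I.

I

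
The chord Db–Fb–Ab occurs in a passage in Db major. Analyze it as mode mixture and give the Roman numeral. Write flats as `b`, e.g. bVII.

Db is scale degree 1 in Db major. Diatonically Db major has Db (I) on that degree; Db–Fb–Ab is instead the minor chord native to Db minor, so it takes the label i.

i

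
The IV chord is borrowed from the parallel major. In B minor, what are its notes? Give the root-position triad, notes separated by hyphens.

IV is built on scale degree 4, which is E in both B minor and its parallel. In B major the chord on E is E–G#–B.

E-G#-B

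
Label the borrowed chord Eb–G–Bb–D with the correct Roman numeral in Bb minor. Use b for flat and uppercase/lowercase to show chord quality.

Eb is scale degree 4 in Bb minor. The diatonic chord on degree 4 would be Ebm (iv), but Eb–G–Bb–D is the major-seventh chord from Bb major. As a borrowed chord it is labeled IVmaj7.

IVmaj7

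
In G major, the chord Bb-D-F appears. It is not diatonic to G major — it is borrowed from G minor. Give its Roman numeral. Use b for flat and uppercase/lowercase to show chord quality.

Bb is the lowered form of scale degree 3 in G major (the diatonic degree 3 is B). The diatonic chord on degree 3 would be Bm (iii), but Bb–D–F is the major chord from G minor. As a borrowed chord it is labeled bIII.

bIII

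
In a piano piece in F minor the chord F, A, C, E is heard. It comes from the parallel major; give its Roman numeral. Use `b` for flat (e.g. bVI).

Imaj7

The root F is the diatonic 1st degree of F minor; the borrowing shows in the chord quality. F–A–C–E is a major-seventh chord — the form found in F major, not the diatonic i (Fm). Borrowed into F minor it is written Imaj7.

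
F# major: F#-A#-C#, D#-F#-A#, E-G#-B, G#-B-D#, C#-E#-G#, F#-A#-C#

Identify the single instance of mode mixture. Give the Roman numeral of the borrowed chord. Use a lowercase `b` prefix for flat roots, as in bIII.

The diatonic triads in F# major are F#, G#m, A#m, B, C#, D#m, E#dim. F#–A#–C# = F#, D#–F#–A# = D#m, G#–B–D# = G#m and C#–E#–G# = C# are all diatonic. E–G#–B is not: scale degree 7 in F# major carries E#dim (vii°). In F# minor the chord on that degree is E, so here it functions as bVII, borrowed from the parallel minor.

bVII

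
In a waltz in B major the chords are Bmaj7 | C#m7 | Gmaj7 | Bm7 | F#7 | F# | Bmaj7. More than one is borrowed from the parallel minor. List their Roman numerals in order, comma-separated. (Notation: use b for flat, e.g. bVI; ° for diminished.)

In B major the diatonic chords are B, C#m, D#m, E, F#, G#m, A#dim. Bmaj7, C#m7, F#7 and F# are all diatonic. Gmaj7 (G–B–D–F#) doesn't fit — on degree 6 B major would have G#m (vi). Gmaj7 is the degree-6 chord of B minor, so it is the borrowed bVImaj7. Bm7 (B–D–F#–A) is not: scale degree 1 in B major carries B (I). In B minor the chord on that degree is Bm7, so here it functions as i7, borrowed from the parallel minor.

bVImaj7, i7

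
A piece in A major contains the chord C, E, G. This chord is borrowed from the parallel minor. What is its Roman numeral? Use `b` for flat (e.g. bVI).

bIII

In A major scale degree 3 is C#; C is its lowered form, from A minor. C–E–G is a major chord — the form found in A minor, not the diatonic iii (C#m). Borrowed into A major it is written bIII.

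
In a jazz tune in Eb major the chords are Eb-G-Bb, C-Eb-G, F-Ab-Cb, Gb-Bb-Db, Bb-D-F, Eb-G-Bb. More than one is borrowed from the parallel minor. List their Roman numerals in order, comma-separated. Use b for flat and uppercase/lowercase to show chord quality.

In Eb major the diatonic chords are Eb, Fm, Gm, Ab, Bb, Cm, Ddim. Of the given chords, Eb–G–Bb = Eb, C–Eb–G = Cm and Bb–D–F = Bb are diatonic. F–Ab–Cb doesn't fit — on degree 2 Eb major would have Fm (ii). Fdim is the degree-2 chord of Eb minor, so it is the borrowed ii°. But Gb–Bb–Db is foreign: the diatonic iii on degree 3 is Gm, whereas Gb comes from Eb minor. It is labeled bIII.

ii°, bIII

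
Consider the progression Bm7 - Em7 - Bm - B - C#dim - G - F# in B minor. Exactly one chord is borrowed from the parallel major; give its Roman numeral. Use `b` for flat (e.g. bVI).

I

In B minor (with V from harmonic minor) the diatonic chords are Bm, C#dim, D, Em, F#, G, A. Of the given chords, Bm7, Em7, Bm, C#dim, G and F# are diatonic. But B (B–D#–F#) is foreign: the diatonic i on degree 1 is Bm, whereas B comes from B major. It is labeled I.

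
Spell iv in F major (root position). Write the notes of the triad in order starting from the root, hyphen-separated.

iv is built on scale degree 4, which is Bb in both F major and its parallel. Stacking thirds in F minor on Bb gives Bb–Db–F.

Bb-Db-F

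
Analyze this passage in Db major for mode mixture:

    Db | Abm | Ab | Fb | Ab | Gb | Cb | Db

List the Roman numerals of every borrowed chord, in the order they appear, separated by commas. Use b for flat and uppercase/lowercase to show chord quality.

v, bIII, bVII

The diatonic triads in Db major are Db, Ebm, Fm, Gb, Ab, Bbm, Cdim. Db, Ab and Gb are all diatonic. Abm (Ab–Cb–Eb) doesn't fit — on degree 5 Db major would have Ab (V). Abm is the degree-5 chord of Db minor, so it is the borrowed v. But Fb (Fb–Ab–Cb) is foreign: the diatonic iii on degree 3 is Fm, whereas Fb comes from Db minor. It is labeled bIII. But Cb (Cb–Eb–Gb) is foreign: the diatonic vii° on degree 7 is Cdim, whereas Cb comes from Db minor. It is labeled bVII.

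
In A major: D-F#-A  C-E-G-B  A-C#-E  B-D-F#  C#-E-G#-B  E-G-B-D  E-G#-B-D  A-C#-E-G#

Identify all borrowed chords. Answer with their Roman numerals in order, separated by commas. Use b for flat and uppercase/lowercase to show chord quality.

The diatonic triads in A major are A, Bm, C#m, D, E, F#m, G#dim. D–F#–A = D, A–C#–E = A, B–D–F# = Bm, C#–E–G#–B = C#m7, E–G#–B–D = E7 and A–C#–E–G# = Amaj7 are all diatonic. C–E–G–B is not: scale degree 3 in A major carries C#m (iii). In A minor the chord on that degree is Cmaj7, so here it functions as bIIImaj7, borrowed from the parallel minor. E–G–B–D is not: scale degree 5 in A major carries E (V). In A minor the chord on that degree is Em7, so here it functions as v7, borrowed from the parallel minor.

bIIImaj7, v7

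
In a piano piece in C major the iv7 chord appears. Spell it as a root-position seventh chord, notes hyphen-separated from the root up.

F-Ab-C-Eb

The root, F, is scale degree 4 — the same note in C major and C minor; only the chord quality changes. Stacking thirds in C minor on F gives F–Ab–C–Eb.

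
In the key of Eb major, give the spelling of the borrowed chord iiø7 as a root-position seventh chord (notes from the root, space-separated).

The root, F, is scale degree 2 — the same note in Eb major and Eb minor; only the chord quality changes. In Eb minor the chord on F is F–Ab–Cb–Eb.

F Ab Cb Eb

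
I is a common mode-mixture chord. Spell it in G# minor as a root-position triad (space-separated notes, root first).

G# B# D#

I is built on scale degree 1, which is G# in both G# minor and its parallel. Stacking thirds in G# major on G# gives G#–B#–D#.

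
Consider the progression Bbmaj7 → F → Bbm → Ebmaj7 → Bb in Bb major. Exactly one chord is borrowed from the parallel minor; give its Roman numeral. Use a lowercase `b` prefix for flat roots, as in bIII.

i

In Bb major the diatonic chords are Bb, Cm, Dm, Eb, F, Gm, Adim. Of the given chords, Bbmaj7, F, Ebmaj7 and Bb are diatonic. Bbm (Bb–Db–F) doesn't fit — on degree 1 Bb major would have Bb (I). Bbm is the degree-1 chord of Bb minor, so it is the borrowed i.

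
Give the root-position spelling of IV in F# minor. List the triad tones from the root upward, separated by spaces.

B D# F#

The root, B, is scale degree 4 — the same note in F# minor and F# major; only the chord quality changes. Stacking thirds in F# major on B gives B–D#–F#.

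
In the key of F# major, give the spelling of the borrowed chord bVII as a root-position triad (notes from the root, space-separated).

The root of bVII is the lowered 7th degree: E# becomes E. Building the major chord from the parallel minor on E: E–G#–B.

E G# B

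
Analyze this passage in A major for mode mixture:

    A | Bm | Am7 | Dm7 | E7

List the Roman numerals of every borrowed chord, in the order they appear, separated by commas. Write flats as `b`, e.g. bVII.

i7, iv7

A major has the diatonic set A, Bm, C#m, D, E, F#m, G#dim. A, Bm and E7 are all diatonic. Am7 (A–C–E–G) is not: scale degree 1 in A major carries A (I). In A minor the chord on that degree is Am7, so here it functions as i7, borrowed from the parallel minor. But Dm7 (D–F–A–C) is foreign: the diatonic IV on degree 4 is D, whereas Dm7 comes from A minor. It is labeled iv7.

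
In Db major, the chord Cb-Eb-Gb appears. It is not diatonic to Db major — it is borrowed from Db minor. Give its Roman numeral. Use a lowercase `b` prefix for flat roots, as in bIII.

bVII

In Db major scale degree 7 is C; Cb is its lowered form, from Db minor. Diatonically Db major has Cdim (vii°) on that degree; Cb–Eb–Gb is instead the major chord native to Db minor, so it takes the label bVII.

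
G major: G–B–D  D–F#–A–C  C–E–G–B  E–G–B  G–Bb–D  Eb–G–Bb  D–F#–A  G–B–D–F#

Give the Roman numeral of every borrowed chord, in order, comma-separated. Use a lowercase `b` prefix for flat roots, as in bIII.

G major has the diatonic set G, Am, Bm, C, D, Em, F#dim. Of the given chords, G–B–D = G, D–F#–A–C = D7, C–E–G–B = Cmaj7, E–G–B = Em, D–F#–A = D and G–B–D–F# = Gmaj7 are diatonic. G–Bb–D is not: scale degree 1 in G major carries G (I). In G minor the chord on that degree is Gm, so here it functions as i, borrowed from the parallel minor. Eb–G–Bb is not: scale degree 6 in G major carries Em (vi). In G minor the chord on that degree is Eb, so here it functions as bVI, borrowed from the parallel minor.

i, bVI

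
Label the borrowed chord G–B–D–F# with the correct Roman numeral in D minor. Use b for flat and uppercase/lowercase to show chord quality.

The root G is the diatonic 4th degree of D minor; the borrowing shows in the chord quality. Diatonically D minor has Gm (iv) on that degree; G–B–D–F# is instead the major-seventh chord native to D major, so it takes the label IVmaj7.

IVmaj7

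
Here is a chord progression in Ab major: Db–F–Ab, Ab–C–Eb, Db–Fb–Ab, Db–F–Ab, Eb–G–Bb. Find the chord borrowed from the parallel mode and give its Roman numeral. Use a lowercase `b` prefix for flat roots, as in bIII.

Ab major has the diatonic set Ab, Bbm, Cm, Db, Eb, Fm, Gdim. Db–F–Ab = Db, Ab–C–Eb = Ab and Eb–G–Bb = Eb all belong to that set. But Db–Fb–Ab is foreign: the diatonic IV on degree 4 is Db, whereas Dbm comes from Ab minor. It is labeled iv.

iv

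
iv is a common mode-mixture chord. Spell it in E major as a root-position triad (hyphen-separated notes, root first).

iv is built on scale degree 4, which is A in both E major and its parallel. Building the minor chord from the parallel minor on A: A–C–E.

A-C-E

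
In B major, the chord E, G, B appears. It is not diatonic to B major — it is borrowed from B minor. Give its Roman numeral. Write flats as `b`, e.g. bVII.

iv

The root E is the diatonic 4th degree of B major; the borrowing shows in the chord quality. E–G–B is a minor chord — the form found in B minor, not the diatonic IV (E). Borrowed into B major it is written iv.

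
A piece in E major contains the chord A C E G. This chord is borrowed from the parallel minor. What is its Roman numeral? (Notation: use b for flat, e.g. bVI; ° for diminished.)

iv7

A is scale degree 4 in E major. The diatonic chord on degree 4 would be A (IV), but A–C–E–G is the minor-seventh chord from E minor. As a borrowed chord it is labeled iv7.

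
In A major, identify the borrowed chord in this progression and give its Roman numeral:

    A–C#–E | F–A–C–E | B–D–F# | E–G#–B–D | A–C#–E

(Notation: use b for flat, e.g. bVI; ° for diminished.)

bVImaj7

In A major the diatonic chords are A, Bm, C#m, D, E, F#m, G#dim. A–C#–E = A, B–D–F# = Bm and E–G#–B–D = E7 all belong to that set. F–A–C–E is not: scale degree 6 in A major carries F#m (vi). In A minor the chord on that degree is Fmaj7, so here it functions as bVImaj7, borrowed from the parallel minor.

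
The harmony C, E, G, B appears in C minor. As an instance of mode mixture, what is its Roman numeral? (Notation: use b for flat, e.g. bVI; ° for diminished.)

The root C is the diatonic 1st degree of C minor; the borrowing shows in the chord quality. The diatonic chord on degree 1 would be Cm (i), but C–E–G–B is the major-seventh chord from C major. As a borrowed chord it is labeled Imaj7.

Imaj7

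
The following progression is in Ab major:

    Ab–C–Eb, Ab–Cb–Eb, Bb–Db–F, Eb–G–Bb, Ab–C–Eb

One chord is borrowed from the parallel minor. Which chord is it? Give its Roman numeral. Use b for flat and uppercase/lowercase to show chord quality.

Ab major has the diatonic set Ab, Bbm, Cm, Db, Eb, Fm, Gdim. Ab–C–Eb = Ab, Bb–Db–F = Bbm and Eb–G–Bb = Eb are all diatonic. Ab–Cb–Eb doesn't fit — on degree 1 Ab major would have Ab (I). Abm is the degree-1 chord of Ab minor, so it is the borrowed i.

i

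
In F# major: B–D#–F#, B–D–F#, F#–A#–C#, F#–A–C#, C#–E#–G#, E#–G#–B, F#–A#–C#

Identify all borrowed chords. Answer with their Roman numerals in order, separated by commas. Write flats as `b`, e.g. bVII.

F# major has the diatonic set F#, G#m, A#m, B, C#, D#m, E#dim. B–D#–F# = B, F#–A#–C# = F#, C#–E#–G# = C# and E#–G#–B = E#dim are all diatonic. B–D–F# doesn't fit — on degree 4 F# major would have B (IV). Bm is the degree-4 chord of F# minor, so it is the borrowed iv. F#–A–C# is not: scale degree 1 in F# major carries F# (I). In F# minor the chord on that degree is F#m, so here it functions as i, borrowed from the parallel minor.

iv, i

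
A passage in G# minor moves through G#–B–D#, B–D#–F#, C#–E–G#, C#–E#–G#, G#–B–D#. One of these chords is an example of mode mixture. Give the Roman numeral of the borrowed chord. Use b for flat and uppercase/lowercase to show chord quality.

The diatonic triads in G# minor (with V from harmonic minor) are G#m, A#dim, B, C#m, D#, E, F#. G#–B–D# = G#m, B–D#–F# = B and C#–E–G# = C#m are all diatonic. C#–E#–G# is not: scale degree 4 in G# minor carries C#m (iv). In G# major the chord on that degree is C#, so here it functions as IV, borrowed from the parallel major.

IV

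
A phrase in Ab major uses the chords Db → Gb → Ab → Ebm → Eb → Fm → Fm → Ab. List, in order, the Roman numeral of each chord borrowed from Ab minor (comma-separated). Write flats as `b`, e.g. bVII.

In Ab major the diatonic chords are Ab, Bbm, Cm, Db, Eb, Fm, Gdim. Of the given chords, Db, Ab, Eb and Fm are diatonic. Gb (Gb–Bb–Db) is not: scale degree 7 in Ab major carries Gdim (vii°). In Ab minor the chord on that degree is Gb, so here it functions as bVII, borrowed from the parallel minor. Ebm (Eb–Gb–Bb) is not: scale degree 5 in Ab major carries Eb (V). In Ab minor the chord on that degree is Ebm, so here it functions as v, borrowed from the parallel minor.

bVII, v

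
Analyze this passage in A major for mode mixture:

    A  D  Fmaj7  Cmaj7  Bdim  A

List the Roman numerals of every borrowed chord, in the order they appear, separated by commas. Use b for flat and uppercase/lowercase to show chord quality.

bVImaj7, bIIImaj7, ii°

The diatonic triads in A major are A, Bm, C#m, D, E, F#m, G#dim. Of the given chords, A and D are diatonic. Fmaj7 (F–A–C–E) doesn't fit — on degree 6 A major would have F#m (vi). Fmaj7 is the degree-6 chord of A minor, so it is the borrowed bVImaj7. Cmaj7 (C–E–G–B) doesn't fit — on degree 3 A major would have C#m (iii). Cmaj7 is the degree-3 chord of A minor, so it is the borrowed bIIImaj7. Bdim (B–D–F) doesn't fit — on degree 2 A major would have Bm (ii). Bdim is the degree-2 chord of A minor, so it is the borrowed ii°.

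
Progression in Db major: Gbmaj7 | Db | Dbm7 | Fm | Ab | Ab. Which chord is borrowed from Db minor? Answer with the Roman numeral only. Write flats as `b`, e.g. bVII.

In Db major the diatonic chords are Db, Ebm, Fm, Gb, Ab, Bbm, Cdim. Gbmaj7, Db, Fm and Ab are all diatonic. Dbm7 (Db–Fb–Ab–Cb) is not: scale degree 1 in Db major carries Db (I). In Db minor the chord on that degree is Dbm7, so here it functions as i7, borrowed from the parallel minor.

i7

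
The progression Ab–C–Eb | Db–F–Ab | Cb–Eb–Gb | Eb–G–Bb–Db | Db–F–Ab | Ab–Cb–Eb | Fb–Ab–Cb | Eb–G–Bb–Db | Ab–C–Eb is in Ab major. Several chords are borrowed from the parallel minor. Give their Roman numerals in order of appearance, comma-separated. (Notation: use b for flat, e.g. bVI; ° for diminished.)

bIII, i, bVI

The diatonic triads in Ab major are Ab, Bbm, Cm, Db, Eb, Fm, Gdim. Ab–C–Eb = Ab, Db–F–Ab = Db and Eb–G–Bb–Db = Eb7 all belong to that set. But Cb–Eb–Gb is foreign: the diatonic iii on degree 3 is Cm, whereas Cb comes from Ab minor. It is labeled bIII. Ab–Cb–Eb is not: scale degree 1 in Ab major carries Ab (I). In Ab minor the chord on that degree is Abm, so here it functions as i, borrowed from the parallel minor. Fb–Ab–Cb is not: scale degree 6 in Ab major carries Fm (vi). In Ab minor the chord on that degree is Fb, so here it functions as bVI, borrowed from the parallel minor.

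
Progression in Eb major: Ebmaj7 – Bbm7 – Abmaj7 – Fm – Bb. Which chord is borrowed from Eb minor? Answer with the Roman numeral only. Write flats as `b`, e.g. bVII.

v7

In Eb major the diatonic chords are Eb, Fm, Gm, Ab, Bb, Cm, Ddim. Ebmaj7, Abmaj7, Fm and Bb all belong to that set. Bbm7 (Bb–Db–F–Ab) is not: scale degree 5 in Eb major carries Bb (V). In Eb minor the chord on that degree is Bbm7, so here it functions as v7, borrowed from the parallel minor.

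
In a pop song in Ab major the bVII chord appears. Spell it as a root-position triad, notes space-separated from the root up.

Gb Bb Db

Scale degree 7 in Ab major is G. bVII uses the lowered form, Gb, taken from Ab minor. Stacking thirds in Ab minor on Gb gives Gb–Bb–Db.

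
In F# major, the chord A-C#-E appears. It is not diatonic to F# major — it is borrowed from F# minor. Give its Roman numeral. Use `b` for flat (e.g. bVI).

bIII

In F# major scale degree 3 is A#; A is its lowered form, from F# minor. A–C#–E is a major chord — the form found in F# minor, not the diatonic iii (A#m). Borrowed into F# major it is written bIII.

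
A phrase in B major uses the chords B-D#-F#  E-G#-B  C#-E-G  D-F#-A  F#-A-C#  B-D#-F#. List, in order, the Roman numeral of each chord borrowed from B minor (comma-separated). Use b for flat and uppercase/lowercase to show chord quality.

ii°, bIII, v

In B major the diatonic chords are B, C#m, D#m, E, F#, G#m, A#dim. Of the given chords, B–D#–F# = B and E–G#–B = E are diatonic. But C#–E–G is foreign: the diatonic ii on degree 2 is C#m, whereas C#dim comes from B minor. It is labeled ii°. D–F#–A doesn't fit — on degree 3 B major would have D#m (iii). D is the degree-3 chord of B minor, so it is the borrowed bIII. F#–A–C# is not: scale degree 5 in B major carries F# (V). In B minor the chord on that degree is F#m, so here it functions as v, borrowed from the parallel minor.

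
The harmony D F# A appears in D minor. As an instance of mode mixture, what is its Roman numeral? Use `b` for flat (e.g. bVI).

I

D is scale degree 1 in D minor. D–F#–A is a major chord — the form found in D major, not the diatonic i (Dm). Borrowed into D minor it is written I.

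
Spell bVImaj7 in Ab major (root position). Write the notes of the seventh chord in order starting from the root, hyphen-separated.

Scale degree 6 in Ab major is F. bVImaj7 uses the lowered form, Fb, taken from Ab minor. Stacking thirds in Ab minor on Fb gives Fb–Ab–Cb–Eb.

Fb-Ab-Cb-Eb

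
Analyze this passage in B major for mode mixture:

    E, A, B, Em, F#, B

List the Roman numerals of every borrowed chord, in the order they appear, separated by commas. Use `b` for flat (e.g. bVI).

In B major the diatonic chords are B, C#m, D#m, E, F#, G#m, A#dim. Of the given chords, E, B and F# are diatonic. A (A–C#–E) doesn't fit — on degree 7 B major would have A#dim (vii°). A is the degree-7 chord of B minor, so it is the borrowed bVII. Em (E–G–B) is not: scale degree 4 in B major carries E (IV). In B minor the chord on that degree is Em, so here it functions as iv, borrowed from the parallel minor.

bVII, iv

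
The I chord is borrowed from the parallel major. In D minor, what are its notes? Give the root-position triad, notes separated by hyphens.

D-F#-A

The root, D, is scale degree 1 — the same note in D minor and D major; only the chord quality changes. Stacking thirds in D major on D gives D–F#–A.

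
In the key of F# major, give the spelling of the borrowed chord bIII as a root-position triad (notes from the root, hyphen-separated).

Scale degree 3 in F# major is A#. bIII uses the lowered form, A, taken from F# minor. Stacking thirds in F# minor on A gives A–C#–E.

A-C#-E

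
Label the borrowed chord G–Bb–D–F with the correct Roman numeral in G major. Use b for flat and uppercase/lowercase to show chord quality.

The root G is the diatonic 1st degree of G major; the borrowing shows in the chord quality. The diatonic chord on degree 1 would be G (I), but G–Bb–D–F is the minor-seventh chord from G minor. As a borrowed chord it is labeled i7.

i7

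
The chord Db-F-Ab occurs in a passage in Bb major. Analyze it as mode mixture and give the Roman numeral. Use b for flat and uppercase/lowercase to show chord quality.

bIII

In Bb major scale degree 3 is D; Db is its lowered form, from Bb minor. Db–F–Ab is a major chord — the form found in Bb minor, not the diatonic iii (Dm). Borrowed into Bb major it is written bIII.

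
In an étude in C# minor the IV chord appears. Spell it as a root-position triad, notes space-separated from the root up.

The root, F#, is scale degree 4 — the same note in C# minor and C# major; only the chord quality changes. Building the major chord from the parallel major on F#: F#–A#–C#.

F# A# C#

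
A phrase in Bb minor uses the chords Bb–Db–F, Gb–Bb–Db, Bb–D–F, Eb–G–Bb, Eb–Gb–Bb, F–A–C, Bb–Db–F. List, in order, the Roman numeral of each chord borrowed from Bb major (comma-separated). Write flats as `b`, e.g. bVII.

Bb minor has the diatonic set Bbm, Cdim, Db, Ebm, F, Gb, Ab (with V from harmonic minor). Of the given chords, Bb–Db–F = Bbm, Gb–Bb–Db = Gb, Eb–Gb–Bb = Ebm and F–A–C = F are diatonic. But Bb–D–F is foreign: the diatonic i on degree 1 is Bbm, whereas Bb comes from Bb major. It is labeled I. But Eb–G–Bb is foreign: the diatonic iv on degree 4 is Ebm, whereas Eb comes from Bb major. It is labeled IV.

I, IV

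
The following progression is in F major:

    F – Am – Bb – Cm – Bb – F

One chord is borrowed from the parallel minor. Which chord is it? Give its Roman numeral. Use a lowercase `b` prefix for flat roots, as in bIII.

v

In F major the diatonic chords are F, Gm, Am, Bb, C, Dm, Edim. F, Am and Bb are all diatonic. But Cm (C–Eb–G) is foreign: the diatonic V on degree 5 is C, whereas Cm comes from F minor. It is labeled v.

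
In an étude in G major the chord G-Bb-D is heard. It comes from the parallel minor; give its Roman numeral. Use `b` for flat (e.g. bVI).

i

G is scale degree 1 in G major. G–Bb–D is a minor chord — the form found in G minor, not the diatonic I (G). Borrowed into G major it is written i.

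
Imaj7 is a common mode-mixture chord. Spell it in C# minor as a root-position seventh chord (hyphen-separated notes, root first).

C#-E#-G#-B#

Imaj7 is built on scale degree 1, which is C# in both C# minor and its parallel. Stacking thirds in C# major on C# gives C#–E#–G#–B#.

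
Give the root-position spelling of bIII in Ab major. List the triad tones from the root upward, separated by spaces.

The root of bIII is the lowered 3rd degree: C becomes Cb. Stacking thirds in Ab minor on Cb gives Cb–Eb–Gb.

Cb Eb Gb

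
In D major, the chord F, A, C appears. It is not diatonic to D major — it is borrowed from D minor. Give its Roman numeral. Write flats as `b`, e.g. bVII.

F is the lowered form of scale degree 3 in D major (the diatonic degree 3 is F#). Diatonically D major has F#m (iii) on that degree; F–A–C is instead the major chord native to D minor, so it takes the label bIII.

bIII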